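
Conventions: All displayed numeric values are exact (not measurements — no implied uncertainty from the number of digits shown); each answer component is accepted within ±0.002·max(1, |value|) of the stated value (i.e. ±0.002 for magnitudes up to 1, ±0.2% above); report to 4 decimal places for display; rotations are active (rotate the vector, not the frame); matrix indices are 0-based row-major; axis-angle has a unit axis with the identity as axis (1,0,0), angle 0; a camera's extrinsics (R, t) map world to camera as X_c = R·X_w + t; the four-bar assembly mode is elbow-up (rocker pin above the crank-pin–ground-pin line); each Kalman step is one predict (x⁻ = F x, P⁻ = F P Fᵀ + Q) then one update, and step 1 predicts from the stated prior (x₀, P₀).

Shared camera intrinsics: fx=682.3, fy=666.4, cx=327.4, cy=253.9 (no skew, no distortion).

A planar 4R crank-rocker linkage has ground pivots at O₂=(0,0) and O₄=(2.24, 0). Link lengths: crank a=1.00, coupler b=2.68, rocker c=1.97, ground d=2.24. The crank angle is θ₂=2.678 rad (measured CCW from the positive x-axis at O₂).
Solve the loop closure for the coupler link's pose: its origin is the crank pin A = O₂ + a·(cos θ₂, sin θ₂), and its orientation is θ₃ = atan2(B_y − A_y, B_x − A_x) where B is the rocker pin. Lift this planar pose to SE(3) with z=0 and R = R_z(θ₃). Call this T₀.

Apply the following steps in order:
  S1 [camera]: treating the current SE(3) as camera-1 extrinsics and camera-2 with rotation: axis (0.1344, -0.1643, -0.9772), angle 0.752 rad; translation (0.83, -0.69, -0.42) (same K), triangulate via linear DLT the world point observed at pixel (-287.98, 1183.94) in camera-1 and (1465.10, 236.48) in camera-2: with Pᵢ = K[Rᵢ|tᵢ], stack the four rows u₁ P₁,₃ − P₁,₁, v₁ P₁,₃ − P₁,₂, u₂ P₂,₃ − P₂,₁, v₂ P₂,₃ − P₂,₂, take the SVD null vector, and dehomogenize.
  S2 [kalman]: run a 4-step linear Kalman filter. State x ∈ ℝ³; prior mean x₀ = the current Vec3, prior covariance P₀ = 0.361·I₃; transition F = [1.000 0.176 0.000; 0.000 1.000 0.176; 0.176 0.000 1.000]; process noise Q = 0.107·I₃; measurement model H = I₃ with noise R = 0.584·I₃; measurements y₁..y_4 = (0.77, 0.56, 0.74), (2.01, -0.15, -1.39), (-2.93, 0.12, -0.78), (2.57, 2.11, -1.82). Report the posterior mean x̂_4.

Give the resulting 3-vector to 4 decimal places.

result = (0.7467, 0.9628, -0.6472)

source (fourbar_fk): coupler pose = R=[0.8648 -0.5021 0.0000; 0.5021 0.8648 0.0000; 0.0000 0.0000 1.0000], t=(-0.8945, 0.4472, 0.0000)
after S1 (triangulate): (0.4428, 1.3880, 1.3398)
after S2 (kf_track): (0.7467, 0.9628, -0.6472)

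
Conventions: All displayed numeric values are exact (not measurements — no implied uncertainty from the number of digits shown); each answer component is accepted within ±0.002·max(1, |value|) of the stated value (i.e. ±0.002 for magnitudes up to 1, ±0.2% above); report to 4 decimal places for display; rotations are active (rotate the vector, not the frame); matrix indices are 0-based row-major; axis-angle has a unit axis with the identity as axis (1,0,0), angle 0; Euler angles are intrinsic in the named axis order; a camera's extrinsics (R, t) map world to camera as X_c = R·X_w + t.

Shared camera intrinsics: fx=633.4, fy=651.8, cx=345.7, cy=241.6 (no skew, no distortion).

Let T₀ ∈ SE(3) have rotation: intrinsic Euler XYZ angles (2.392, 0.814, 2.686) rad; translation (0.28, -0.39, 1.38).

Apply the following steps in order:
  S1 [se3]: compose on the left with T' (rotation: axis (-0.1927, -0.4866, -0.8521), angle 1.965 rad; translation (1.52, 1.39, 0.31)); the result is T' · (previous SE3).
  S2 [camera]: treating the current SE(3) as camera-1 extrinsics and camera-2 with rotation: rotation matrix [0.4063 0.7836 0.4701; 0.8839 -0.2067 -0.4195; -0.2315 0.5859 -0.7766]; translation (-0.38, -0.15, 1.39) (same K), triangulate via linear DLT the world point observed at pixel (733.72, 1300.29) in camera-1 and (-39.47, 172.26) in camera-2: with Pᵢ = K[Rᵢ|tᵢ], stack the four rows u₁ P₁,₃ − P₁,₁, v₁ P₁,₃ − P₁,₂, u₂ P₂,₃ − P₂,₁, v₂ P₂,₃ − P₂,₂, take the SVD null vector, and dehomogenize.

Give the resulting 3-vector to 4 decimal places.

after S1 (compose_se3): R=[-0.4582 0.6910 -0.5590; 0.3144 -0.4623 -0.8291; -0.8314 -0.5557 -0.0054], t=(0.7630, 2.2655, 1.2018)
after S2 (triangulate): (-0.3893, -0.3186, -0.5789)

result = (-0.3893, -0.3186, -0.5789)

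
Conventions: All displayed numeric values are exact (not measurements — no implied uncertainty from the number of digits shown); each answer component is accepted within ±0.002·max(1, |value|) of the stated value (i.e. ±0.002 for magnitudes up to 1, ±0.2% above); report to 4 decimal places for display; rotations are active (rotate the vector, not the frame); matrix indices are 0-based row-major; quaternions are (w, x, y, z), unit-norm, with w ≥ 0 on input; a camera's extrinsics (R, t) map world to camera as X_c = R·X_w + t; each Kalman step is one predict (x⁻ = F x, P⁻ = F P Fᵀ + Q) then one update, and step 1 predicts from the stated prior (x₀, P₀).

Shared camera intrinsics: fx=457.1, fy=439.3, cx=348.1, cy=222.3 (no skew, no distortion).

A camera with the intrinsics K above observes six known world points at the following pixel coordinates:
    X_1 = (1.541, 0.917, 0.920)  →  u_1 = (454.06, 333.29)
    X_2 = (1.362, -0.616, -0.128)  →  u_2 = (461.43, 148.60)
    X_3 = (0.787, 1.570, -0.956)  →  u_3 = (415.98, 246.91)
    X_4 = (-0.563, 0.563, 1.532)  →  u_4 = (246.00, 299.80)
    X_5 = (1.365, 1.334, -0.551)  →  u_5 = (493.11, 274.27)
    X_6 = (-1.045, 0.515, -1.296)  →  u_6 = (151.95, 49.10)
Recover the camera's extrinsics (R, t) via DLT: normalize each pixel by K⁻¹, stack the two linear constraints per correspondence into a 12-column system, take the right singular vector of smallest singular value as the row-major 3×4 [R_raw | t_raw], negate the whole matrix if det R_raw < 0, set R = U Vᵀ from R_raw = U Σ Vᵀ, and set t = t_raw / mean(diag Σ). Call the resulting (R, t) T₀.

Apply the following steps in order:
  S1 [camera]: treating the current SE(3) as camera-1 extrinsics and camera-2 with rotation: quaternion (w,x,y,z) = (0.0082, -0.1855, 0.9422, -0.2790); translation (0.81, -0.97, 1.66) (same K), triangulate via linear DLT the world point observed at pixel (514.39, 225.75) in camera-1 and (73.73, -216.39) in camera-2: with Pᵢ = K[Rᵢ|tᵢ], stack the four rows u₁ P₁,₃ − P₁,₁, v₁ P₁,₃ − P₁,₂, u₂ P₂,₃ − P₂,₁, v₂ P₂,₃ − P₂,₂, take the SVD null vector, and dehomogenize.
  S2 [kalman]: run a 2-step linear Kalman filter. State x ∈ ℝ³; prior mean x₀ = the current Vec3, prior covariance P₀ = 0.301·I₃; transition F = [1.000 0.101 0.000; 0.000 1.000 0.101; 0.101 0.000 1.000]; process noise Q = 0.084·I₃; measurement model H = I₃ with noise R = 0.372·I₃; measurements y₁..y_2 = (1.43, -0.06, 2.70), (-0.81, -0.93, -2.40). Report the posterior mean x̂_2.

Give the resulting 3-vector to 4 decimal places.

result = (0.5252, -0.4222, -0.1237)

source (pnp_recover): camera pose = R=[0.9851 -0.1320 -0.1105; 0.1718 0.7139 0.6789; -0.0108 -0.6877 0.7259], t=(-0.3100, -0.4700, 4.2299)
after S1 (triangulate): (1.9136, 0.1027, 0.1492)
after S2 (kf_track): (0.5252, -0.4222, -0.1237)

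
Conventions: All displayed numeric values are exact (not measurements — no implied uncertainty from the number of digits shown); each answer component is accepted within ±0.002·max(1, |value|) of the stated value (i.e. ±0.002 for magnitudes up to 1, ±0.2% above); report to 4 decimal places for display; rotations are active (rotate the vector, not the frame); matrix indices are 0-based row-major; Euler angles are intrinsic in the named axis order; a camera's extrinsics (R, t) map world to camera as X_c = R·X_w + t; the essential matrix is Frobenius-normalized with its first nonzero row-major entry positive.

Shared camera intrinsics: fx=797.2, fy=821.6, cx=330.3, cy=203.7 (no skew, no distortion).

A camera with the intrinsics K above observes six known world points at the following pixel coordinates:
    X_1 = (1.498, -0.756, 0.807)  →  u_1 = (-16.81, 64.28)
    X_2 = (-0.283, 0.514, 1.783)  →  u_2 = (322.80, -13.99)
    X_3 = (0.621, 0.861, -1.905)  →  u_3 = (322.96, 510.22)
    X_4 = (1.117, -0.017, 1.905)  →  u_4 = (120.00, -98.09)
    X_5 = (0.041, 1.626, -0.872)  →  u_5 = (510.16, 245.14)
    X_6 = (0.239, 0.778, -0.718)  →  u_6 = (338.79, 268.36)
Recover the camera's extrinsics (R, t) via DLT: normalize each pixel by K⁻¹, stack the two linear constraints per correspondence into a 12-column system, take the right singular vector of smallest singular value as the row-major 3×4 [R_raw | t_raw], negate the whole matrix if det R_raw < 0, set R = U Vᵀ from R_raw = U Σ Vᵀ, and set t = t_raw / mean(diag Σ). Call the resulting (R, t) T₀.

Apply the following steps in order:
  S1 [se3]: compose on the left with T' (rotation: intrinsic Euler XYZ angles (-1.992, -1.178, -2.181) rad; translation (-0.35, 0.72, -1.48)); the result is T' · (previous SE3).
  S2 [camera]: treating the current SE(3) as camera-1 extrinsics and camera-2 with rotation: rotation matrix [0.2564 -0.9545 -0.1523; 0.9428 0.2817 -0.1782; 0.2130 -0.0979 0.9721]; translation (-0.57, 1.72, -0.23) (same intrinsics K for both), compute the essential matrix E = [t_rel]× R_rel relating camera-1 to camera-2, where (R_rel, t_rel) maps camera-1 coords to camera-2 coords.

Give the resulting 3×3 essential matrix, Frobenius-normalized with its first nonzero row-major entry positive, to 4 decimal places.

matrix = [0.1137 0.4769 0.3761; 0.2224 0.3664 -0.0182; 0.3346 0.1638 -0.5434]

source (pnp_recover): camera pose = R=[-0.6450 0.7584 -0.0937; -0.3366 -0.3921 -0.8561; -0.6860 -0.5207 0.5082], t=(-0.4600, 0.0900, 4.9900)
after S1 (compose_se3): R=[0.6697 0.1917 -0.7175; -0.4556 -0.6569 -0.6007; -0.5865 0.7292 -0.3526], t=(-4.8308, 2.6145, -2.6853)
after S2 (essential): [0.1137 0.4769 0.3761; 0.2224 0.3664 -0.0182; 0.3346 0.1638 -0.5434]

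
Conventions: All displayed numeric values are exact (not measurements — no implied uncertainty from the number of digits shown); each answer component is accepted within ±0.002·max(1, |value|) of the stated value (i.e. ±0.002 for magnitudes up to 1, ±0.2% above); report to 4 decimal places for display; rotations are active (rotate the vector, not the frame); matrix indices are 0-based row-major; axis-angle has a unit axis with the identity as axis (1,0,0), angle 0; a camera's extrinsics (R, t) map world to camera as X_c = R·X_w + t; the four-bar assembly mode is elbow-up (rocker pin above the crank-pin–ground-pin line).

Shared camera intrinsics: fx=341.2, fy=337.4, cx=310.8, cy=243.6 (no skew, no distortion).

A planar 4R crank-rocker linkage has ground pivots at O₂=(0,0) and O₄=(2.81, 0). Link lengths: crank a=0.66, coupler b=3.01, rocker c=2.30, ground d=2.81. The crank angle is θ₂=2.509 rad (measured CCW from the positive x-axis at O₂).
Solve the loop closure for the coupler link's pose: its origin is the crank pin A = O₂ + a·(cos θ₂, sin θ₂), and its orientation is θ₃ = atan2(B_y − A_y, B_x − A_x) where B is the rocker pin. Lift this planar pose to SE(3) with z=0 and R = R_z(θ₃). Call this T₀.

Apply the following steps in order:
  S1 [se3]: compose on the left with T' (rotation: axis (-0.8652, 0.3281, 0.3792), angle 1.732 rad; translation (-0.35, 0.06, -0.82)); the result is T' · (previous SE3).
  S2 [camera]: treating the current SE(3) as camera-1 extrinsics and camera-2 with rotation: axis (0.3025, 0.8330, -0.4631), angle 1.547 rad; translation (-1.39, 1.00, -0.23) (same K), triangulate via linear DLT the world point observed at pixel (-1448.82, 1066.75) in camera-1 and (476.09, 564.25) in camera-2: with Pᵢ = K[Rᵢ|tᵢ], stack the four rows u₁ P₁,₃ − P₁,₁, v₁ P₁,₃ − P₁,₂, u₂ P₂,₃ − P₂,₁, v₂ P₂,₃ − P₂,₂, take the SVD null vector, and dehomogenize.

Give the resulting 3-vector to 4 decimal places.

source (fourbar_fk): coupler pose = R=[0.8174 -0.5761 0.0000; 0.5761 0.8174 0.0000; 0.0000 0.0000 1.0000], t=(-0.5323, 0.3902, 0.0000)
after S1 (compose_se3): R=[0.1735 -0.9832 -0.0569; 0.0162 -0.0549 0.9984; -0.9847 -0.1741 0.0064], t=(-1.0016, 0.0222, -0.7219)
after S2 (triangulate): (-1.6503, 1.7712, 1.5799)

result = (-1.6503, 1.7712, 1.5799)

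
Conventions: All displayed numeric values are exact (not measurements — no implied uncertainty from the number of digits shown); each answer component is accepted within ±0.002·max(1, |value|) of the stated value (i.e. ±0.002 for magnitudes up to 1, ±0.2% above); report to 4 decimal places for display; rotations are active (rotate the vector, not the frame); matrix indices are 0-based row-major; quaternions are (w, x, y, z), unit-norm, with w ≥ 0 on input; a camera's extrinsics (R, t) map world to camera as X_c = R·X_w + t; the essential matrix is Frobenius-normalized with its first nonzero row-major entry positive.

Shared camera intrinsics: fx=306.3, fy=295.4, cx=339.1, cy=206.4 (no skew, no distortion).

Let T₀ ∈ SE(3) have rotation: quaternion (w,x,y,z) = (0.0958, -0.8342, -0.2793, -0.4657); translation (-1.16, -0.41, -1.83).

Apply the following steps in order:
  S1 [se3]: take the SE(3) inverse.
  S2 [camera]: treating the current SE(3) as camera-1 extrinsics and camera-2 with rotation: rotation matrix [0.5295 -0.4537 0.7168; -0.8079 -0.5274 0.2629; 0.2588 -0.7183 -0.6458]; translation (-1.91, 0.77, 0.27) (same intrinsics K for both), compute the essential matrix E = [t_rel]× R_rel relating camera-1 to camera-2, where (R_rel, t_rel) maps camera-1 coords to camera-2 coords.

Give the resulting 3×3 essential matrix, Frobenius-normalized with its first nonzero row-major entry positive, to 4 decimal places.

after S1 (invert_se3): R=[0.4102 0.3768 0.8305; 0.5552 -0.8256 0.1003; 0.7235 0.4200 -0.5479], t=(2.1502, 0.4891, 0.0088)
after S2 (essential): [0.0947 -0.1606 -0.2906; 0.2756 -0.5957 -0.0988; -0.0359 0.1887 -0.6351]

matrix = [0.0947 -0.1606 -0.2906; 0.2756 -0.5957 -0.0988; -0.0359 0.1887 -0.6351]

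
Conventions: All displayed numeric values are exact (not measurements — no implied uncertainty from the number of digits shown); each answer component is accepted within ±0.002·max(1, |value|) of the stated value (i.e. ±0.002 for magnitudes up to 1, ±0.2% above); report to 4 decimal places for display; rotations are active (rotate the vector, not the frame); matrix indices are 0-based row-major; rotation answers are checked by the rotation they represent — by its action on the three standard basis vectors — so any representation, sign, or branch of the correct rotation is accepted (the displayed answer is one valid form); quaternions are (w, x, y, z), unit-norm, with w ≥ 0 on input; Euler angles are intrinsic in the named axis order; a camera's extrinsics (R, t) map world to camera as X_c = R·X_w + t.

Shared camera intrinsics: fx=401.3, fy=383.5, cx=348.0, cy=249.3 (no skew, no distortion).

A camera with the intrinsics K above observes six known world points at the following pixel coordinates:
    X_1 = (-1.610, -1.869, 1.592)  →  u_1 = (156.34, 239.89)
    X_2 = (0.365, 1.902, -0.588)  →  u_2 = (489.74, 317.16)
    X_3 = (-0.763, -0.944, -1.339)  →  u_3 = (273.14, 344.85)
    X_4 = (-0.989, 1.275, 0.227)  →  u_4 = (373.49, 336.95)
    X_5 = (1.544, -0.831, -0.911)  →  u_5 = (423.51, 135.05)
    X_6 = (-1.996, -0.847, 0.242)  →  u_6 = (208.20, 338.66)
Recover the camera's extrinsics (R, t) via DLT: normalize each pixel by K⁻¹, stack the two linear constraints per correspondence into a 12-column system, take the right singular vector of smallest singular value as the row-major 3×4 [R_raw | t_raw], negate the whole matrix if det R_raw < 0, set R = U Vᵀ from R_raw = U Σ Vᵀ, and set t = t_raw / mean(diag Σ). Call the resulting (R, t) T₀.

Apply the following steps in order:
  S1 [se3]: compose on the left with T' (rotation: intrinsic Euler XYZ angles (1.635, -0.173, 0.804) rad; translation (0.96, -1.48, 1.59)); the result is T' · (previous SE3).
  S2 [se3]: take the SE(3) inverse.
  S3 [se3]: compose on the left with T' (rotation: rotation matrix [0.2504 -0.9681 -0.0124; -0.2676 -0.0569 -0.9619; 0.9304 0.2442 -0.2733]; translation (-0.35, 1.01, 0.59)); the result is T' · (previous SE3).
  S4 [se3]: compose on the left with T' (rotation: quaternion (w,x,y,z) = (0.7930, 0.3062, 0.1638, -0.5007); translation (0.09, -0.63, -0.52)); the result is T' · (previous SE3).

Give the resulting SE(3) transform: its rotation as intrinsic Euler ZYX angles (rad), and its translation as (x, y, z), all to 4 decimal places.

rotation (euler_zyx) = (-1.7980, -0.6108, 0.0225), translation = (6.9311, -2.5709, -0.6392)

source (pnp_recover): camera pose = R=[0.5951 0.7447 -0.3022; -0.7814 0.4481 -0.4343; -0.1880 0.4946 0.8486], t=(0.0900, 0.1300, 5.0101)
after S1 (compose_se3): R=[0.9934 0.1059 -0.0446; 0.0245 -0.5739 -0.8186; -0.1123 0.8121 -0.5726], t=(0.0669, -6.4097, 1.4284)
after S2 (invert_se3): R=[0.9934 0.0245 -0.1123; 0.1059 -0.5739 0.8121; -0.0446 -0.8186 -0.5726], t=(0.2509, -4.8453, -4.4260)
after S3 (compose_se3): R=[0.1467 0.5718 -0.8072; -0.2290 0.8135 0.5346; 0.9623 0.1064 0.2503], t=(4.4583, 5.4757, 0.8499)
after S4 (compose_se3): R=[-0.1845 0.9770 0.1072; -0.7981 -0.2126 0.5637; 0.5735 0.0185 0.8190], t=(6.9311, -2.5709, -0.6392)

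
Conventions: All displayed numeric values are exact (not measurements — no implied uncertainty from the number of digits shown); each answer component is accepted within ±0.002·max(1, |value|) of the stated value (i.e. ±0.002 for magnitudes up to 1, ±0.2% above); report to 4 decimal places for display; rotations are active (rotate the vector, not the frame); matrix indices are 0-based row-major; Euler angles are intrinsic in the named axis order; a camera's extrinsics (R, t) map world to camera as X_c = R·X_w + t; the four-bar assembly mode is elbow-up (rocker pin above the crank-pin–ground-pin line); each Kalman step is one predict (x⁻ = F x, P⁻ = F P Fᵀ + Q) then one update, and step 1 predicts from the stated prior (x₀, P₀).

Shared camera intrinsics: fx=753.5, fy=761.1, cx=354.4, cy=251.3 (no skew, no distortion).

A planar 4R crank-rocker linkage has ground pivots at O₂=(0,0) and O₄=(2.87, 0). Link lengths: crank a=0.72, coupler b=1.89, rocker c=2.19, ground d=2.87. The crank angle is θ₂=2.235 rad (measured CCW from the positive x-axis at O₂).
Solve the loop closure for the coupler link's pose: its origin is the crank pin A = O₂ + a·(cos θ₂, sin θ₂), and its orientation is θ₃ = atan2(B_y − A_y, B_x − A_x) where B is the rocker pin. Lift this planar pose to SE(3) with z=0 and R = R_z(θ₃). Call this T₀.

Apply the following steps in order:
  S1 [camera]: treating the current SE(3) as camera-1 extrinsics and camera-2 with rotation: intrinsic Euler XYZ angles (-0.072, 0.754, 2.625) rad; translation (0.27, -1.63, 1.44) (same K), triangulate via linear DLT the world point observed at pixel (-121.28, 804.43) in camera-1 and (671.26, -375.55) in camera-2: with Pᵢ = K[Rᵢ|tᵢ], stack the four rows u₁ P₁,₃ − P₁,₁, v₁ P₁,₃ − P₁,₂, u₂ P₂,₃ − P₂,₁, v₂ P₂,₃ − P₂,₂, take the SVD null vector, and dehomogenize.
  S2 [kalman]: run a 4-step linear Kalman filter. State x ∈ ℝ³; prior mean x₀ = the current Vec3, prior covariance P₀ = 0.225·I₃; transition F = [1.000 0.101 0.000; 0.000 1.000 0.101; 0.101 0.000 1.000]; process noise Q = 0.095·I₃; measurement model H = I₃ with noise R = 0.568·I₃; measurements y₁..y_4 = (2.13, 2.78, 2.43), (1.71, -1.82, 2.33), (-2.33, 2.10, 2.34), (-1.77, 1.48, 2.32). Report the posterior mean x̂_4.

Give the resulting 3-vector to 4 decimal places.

source (fourbar_fk): coupler pose = R=[0.8845 -0.4666 0.0000; 0.4666 0.8845 0.0000; 0.0000 0.0000 1.0000], t=(-0.4438, 0.5669, 0.0000)
after S1 (triangulate): (-0.0864, 0.2081, 0.9778)
after S2 (kf_track): (-0.5031, 1.2406, 2.0907)

result = (-0.5031, 1.2406, 2.0907)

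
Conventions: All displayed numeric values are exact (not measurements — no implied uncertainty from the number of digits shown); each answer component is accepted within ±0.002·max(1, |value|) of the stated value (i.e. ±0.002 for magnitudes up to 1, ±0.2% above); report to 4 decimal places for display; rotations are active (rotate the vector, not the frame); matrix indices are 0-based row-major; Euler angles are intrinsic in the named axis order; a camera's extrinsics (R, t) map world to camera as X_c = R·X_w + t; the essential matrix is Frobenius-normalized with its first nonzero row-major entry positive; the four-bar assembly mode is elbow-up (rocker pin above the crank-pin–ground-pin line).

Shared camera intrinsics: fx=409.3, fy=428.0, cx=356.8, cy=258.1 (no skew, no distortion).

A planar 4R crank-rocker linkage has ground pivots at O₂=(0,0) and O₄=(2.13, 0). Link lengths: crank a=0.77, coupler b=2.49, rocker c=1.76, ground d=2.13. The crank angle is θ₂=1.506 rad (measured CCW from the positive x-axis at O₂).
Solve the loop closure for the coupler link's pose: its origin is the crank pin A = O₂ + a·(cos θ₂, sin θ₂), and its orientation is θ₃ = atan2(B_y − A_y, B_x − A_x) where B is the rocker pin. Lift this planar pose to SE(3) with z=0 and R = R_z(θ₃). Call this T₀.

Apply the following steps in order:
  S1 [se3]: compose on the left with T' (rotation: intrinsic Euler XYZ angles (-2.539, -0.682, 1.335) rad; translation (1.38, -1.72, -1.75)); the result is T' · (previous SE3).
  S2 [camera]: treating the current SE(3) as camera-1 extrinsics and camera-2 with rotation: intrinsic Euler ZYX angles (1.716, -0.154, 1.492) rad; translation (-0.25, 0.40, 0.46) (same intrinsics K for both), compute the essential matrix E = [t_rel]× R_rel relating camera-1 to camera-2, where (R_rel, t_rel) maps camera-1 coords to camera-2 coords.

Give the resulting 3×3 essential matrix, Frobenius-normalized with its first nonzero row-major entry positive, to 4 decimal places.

matrix = [0.5273 0.4383 -0.0763; -0.0572 0.2363 -0.2708; -0.3539 0.2286 -0.4628]

source (fourbar_fk): coupler pose = R=[0.9194 -0.3932 0.0000; 0.3932 0.9194 0.0000; 0.0000 0.0000 1.0000], t=(0.0499, 0.7684, 0.0000)
after S1 (compose_se3): R=[-0.1301 -0.7653 -0.6303; -0.8721 -0.2142 0.4400; -0.4718 0.6069 -0.6396], t=(0.8090, -2.1706, -1.4973)
after S2 (essential): [0.5273 0.4383 -0.0763; -0.0572 0.2363 -0.2708; -0.3539 0.2286 -0.4628]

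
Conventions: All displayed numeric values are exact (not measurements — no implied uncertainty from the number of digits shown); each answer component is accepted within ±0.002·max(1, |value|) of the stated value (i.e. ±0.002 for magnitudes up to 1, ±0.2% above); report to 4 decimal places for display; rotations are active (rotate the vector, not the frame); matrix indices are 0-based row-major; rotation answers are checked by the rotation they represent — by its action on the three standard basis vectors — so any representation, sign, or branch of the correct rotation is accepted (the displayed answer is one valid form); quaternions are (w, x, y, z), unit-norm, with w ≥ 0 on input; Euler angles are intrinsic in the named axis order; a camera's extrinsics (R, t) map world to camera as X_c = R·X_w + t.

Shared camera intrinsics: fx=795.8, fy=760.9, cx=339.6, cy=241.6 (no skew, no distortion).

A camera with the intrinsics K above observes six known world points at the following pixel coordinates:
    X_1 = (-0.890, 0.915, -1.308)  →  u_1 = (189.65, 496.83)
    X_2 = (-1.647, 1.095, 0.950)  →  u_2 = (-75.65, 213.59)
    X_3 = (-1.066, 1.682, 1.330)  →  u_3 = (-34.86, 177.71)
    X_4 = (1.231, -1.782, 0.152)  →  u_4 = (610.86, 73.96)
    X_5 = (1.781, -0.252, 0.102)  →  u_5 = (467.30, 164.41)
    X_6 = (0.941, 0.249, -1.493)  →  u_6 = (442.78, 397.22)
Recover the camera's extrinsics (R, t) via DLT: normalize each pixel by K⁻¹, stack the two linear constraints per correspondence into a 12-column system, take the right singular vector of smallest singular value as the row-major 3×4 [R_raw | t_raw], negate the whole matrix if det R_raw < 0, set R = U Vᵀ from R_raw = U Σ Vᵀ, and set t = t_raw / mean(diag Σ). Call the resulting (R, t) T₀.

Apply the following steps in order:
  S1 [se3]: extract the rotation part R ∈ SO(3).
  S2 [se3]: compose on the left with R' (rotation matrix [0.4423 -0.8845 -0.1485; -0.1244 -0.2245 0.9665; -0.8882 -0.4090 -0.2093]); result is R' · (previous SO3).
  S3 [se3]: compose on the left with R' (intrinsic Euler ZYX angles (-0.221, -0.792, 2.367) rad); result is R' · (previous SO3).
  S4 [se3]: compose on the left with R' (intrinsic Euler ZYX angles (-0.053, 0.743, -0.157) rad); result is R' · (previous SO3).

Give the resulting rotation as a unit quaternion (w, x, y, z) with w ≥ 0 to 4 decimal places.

rotation (quat) = (0.4343, 0.6915, -0.2134, 0.5363)

source (pnp_recover): camera pose = R=[0.6452 -0.6535 -0.3958; -0.2315 0.3266 -0.9164; 0.7281 0.6829 0.0595], t=(-0.2800, -0.0400, 5.0601)
after S1 (rot_of_se3): [0.6452 -0.6535 -0.3958; -0.2315 0.3266 -0.9164; 0.7281 0.6829 0.0595]
after S2 (compose_so3): [0.3819 -0.6793 0.6266; 0.6754 0.6680 0.3124; -0.6308 0.3039 0.7139]
after S3 (compose_so3): [-0.3885 -0.7904 0.4736; 0.0447 -0.5296 -0.8471; 0.9204 -0.3079 0.2411]
after S4 (compose_so3): [0.3336 -0.7610 0.5563; 0.1706 -0.5316 -0.8296; 0.9271 0.3717 -0.0475]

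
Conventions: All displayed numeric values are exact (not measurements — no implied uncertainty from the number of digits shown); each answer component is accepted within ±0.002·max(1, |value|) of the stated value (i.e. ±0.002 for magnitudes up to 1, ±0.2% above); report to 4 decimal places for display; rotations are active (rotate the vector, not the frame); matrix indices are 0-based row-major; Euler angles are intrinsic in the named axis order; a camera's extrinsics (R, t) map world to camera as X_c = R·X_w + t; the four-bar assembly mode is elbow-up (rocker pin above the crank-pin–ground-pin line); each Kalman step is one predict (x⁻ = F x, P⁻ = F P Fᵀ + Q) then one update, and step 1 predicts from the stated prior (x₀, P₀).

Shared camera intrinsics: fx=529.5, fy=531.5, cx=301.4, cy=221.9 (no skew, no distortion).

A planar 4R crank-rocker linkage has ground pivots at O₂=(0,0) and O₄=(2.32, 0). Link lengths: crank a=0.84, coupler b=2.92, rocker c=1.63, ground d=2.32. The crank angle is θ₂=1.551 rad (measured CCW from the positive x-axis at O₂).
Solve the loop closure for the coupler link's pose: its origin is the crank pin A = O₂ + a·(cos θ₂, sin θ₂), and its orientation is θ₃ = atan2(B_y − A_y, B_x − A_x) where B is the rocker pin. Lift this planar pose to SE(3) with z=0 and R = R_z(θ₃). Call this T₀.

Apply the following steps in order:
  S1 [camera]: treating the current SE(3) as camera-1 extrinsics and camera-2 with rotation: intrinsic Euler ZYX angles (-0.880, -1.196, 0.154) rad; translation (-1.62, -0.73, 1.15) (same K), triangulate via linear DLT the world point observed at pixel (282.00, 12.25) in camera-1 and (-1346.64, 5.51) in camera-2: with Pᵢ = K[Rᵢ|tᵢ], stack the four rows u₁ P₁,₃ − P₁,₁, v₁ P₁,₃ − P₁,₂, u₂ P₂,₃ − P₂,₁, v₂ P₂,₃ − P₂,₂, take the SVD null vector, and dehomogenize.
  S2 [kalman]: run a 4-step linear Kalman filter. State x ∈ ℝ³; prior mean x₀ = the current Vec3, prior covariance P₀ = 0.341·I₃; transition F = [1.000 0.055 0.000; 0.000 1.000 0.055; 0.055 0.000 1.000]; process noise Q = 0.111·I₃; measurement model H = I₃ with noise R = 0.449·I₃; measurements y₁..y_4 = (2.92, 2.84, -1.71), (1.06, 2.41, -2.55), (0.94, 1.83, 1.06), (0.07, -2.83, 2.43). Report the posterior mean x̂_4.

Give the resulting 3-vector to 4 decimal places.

source (fourbar_fk): coupler pose = R=[0.9707 -0.2401 0.0000; 0.2401 0.9707 0.0000; 0.0000 0.0000 1.0000], t=(0.0166, 0.8398, 0.0000)
after S1 (triangulate): (-0.4729, -1.5437, 1.9578)
after S2 (kf_track): (0.7446, -0.1541, 0.8728)

result = (0.7446, -0.1541, 0.8728)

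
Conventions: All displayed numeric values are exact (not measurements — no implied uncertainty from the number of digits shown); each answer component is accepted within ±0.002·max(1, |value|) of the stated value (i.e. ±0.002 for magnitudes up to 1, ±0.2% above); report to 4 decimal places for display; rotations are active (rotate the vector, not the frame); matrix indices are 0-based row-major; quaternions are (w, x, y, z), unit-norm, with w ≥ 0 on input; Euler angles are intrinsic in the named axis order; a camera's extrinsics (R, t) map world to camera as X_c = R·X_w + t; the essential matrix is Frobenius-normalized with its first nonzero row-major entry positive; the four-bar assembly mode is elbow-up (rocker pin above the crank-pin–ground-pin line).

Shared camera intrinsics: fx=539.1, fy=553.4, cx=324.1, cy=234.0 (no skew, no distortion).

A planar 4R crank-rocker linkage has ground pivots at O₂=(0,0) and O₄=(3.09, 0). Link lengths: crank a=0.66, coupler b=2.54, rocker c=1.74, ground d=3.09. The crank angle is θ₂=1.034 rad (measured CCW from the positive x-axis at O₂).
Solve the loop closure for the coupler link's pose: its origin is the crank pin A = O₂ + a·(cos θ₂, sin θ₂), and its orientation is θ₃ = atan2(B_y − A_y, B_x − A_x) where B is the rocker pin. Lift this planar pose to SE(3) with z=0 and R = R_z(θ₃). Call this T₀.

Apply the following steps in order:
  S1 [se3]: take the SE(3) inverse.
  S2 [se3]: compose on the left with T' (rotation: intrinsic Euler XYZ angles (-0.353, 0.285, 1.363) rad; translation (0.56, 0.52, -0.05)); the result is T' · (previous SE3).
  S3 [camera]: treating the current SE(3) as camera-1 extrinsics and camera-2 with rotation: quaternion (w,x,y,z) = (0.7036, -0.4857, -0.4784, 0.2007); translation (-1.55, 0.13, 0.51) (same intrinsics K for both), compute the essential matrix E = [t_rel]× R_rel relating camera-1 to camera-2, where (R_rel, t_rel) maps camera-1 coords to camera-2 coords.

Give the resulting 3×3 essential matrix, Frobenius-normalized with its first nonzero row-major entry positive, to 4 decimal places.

matrix = [0.0350 0.1266 0.0148; 0.6849 -0.1728 0.0317; -0.1649 -0.6704 -0.0770]

source (fourbar_fk): coupler pose = R=[0.8997 -0.4366 0.0000; 0.4366 0.8997 0.0000; 0.0000 0.0000 1.0000], t=(0.3375, 0.5672, 0.0000)
after S1 (invert_se3): R=[0.8997 0.4366 0.0000; -0.4366 0.8997 0.0000; 0.0000 0.0000 1.0000], t=(-0.5513, -0.3629, 0.0000)
after S2 (compose_se3): R=[0.5881 -0.7584 0.2812; 0.6820 0.6518 0.3318; -0.4349 -0.0034 0.9005], t=(0.7916, -0.0799, 0.0987)
after S3 (essential): [0.0350 0.1266 0.0148; 0.6849 -0.1728 0.0317; -0.1649 -0.6704 -0.0770]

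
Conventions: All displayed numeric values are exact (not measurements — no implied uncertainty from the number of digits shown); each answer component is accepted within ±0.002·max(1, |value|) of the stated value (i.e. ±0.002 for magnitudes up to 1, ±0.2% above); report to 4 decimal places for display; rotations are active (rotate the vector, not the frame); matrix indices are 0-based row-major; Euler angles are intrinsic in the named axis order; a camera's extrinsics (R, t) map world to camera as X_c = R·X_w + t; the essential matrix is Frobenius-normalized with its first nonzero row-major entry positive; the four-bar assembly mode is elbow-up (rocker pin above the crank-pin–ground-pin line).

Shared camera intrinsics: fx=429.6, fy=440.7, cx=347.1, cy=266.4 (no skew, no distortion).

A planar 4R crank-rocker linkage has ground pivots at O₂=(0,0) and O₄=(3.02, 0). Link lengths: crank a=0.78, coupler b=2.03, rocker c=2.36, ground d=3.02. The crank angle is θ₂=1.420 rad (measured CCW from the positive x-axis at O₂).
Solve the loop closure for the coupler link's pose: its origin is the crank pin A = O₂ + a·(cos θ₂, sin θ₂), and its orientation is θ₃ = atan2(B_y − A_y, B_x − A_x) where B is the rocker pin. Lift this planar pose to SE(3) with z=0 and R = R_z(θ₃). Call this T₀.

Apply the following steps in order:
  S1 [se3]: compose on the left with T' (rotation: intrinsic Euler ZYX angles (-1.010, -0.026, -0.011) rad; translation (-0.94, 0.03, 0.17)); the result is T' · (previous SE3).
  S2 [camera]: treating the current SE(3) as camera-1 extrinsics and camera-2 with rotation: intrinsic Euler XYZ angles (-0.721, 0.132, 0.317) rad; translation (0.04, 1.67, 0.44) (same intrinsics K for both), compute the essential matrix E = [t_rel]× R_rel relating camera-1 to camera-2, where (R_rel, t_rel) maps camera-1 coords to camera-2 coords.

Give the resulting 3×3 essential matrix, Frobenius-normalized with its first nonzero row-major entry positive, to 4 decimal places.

matrix = [0.3958 0.3891 -0.3971; -0.2160 0.0219 0.1149; 0.4332 -0.5347 -0.0169]

source (fourbar_fk): coupler pose = R=[0.8014 -0.5981 0.0000; 0.5981 0.8014 0.0000; 0.0000 0.0000 1.0000], t=(0.1172, 0.7711, 0.0000)
after S1 (compose_se3): R=[0.9327 0.3607 -0.0045; -0.3605 0.9324 0.0279; 0.0143 -0.0244 0.9996], t=(-0.2246, 0.3407, 0.1646)
after S2 (essential): [0.3958 0.3891 -0.3971; -0.2160 0.0219 0.1149; 0.4332 -0.5347 -0.0169]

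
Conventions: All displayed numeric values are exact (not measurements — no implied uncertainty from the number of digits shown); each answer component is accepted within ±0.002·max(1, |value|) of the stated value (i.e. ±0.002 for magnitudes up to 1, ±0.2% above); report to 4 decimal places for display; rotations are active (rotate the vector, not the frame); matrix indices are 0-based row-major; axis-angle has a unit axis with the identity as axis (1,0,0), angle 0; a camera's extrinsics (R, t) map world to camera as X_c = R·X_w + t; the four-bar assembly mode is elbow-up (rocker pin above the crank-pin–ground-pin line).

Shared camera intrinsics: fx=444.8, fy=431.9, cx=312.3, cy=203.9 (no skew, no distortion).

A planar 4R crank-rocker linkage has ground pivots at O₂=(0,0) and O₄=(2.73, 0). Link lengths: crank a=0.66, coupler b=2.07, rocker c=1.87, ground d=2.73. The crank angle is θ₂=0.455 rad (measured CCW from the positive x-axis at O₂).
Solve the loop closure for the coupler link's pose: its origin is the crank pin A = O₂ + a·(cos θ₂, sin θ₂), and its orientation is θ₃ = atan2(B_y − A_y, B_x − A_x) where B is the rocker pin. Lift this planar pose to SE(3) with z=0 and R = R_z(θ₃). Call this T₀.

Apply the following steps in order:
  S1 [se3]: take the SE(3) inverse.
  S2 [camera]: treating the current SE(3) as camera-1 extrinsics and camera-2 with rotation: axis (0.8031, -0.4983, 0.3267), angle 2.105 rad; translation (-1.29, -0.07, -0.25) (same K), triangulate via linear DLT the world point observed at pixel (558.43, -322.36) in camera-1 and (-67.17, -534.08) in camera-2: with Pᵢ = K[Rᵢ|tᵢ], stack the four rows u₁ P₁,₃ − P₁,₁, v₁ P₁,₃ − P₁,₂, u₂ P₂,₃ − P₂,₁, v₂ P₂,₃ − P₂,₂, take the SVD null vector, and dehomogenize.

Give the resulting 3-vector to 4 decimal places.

source (fourbar_fk): coupler pose = R=[0.7103 -0.7039 0.0000; 0.7039 0.7103 0.0000; 0.0000 0.0000 1.0000], t=(0.5929, 0.2900, 0.0000)
after S1 (invert_se3): R=[0.7103 0.7039 0.0000; -0.7039 0.7103 0.0000; 0.0000 0.0000 1.0000], t=(-0.6253, 0.2113, 0.0000)
after S2 (triangulate): (1.4661, -0.0423, 0.6982)

result = (1.4661, -0.0423, 0.6982)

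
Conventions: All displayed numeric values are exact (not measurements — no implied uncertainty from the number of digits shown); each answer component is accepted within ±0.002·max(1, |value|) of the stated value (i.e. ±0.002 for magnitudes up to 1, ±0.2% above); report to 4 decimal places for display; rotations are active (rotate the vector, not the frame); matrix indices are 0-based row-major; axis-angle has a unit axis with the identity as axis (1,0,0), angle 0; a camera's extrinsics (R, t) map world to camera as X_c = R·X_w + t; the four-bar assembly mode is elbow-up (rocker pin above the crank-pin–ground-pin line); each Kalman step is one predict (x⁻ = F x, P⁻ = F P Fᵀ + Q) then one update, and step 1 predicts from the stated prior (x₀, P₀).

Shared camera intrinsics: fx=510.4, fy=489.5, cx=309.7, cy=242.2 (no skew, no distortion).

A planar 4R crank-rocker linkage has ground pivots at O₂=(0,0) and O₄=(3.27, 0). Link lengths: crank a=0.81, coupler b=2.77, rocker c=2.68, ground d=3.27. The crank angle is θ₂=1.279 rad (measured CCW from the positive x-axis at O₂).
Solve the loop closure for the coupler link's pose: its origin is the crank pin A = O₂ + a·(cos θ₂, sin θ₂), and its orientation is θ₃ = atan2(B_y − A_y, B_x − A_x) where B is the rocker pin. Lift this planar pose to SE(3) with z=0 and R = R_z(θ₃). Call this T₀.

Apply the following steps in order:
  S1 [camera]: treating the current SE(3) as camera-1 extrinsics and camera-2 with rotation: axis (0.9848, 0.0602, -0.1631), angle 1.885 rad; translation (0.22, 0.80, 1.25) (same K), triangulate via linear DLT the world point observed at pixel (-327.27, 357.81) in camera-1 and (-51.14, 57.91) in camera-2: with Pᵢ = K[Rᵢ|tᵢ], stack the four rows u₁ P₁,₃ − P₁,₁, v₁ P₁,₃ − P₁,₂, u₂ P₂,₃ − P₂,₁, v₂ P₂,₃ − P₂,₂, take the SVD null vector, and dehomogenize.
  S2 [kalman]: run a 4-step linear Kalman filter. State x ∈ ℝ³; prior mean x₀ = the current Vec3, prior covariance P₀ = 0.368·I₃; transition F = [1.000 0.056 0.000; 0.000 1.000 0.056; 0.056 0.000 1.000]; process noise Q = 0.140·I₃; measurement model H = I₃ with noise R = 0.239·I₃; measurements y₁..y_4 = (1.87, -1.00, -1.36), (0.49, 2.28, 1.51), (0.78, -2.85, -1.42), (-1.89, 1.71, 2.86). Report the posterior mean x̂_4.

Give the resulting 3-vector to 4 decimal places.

source (fourbar_fk): coupler pose = R=[0.7747 -0.6324 0.0000; 0.6324 0.7747 0.0000; 0.0000 0.0000 1.0000], t=(0.2330, 0.7758, 0.0000)
after S1 (triangulate): (-1.9665, 1.0871, 1.5848)
after S2 (kf_track): (-0.6611, 0.4336, 1.3157)

result = (-0.6611, 0.4336, 1.3157)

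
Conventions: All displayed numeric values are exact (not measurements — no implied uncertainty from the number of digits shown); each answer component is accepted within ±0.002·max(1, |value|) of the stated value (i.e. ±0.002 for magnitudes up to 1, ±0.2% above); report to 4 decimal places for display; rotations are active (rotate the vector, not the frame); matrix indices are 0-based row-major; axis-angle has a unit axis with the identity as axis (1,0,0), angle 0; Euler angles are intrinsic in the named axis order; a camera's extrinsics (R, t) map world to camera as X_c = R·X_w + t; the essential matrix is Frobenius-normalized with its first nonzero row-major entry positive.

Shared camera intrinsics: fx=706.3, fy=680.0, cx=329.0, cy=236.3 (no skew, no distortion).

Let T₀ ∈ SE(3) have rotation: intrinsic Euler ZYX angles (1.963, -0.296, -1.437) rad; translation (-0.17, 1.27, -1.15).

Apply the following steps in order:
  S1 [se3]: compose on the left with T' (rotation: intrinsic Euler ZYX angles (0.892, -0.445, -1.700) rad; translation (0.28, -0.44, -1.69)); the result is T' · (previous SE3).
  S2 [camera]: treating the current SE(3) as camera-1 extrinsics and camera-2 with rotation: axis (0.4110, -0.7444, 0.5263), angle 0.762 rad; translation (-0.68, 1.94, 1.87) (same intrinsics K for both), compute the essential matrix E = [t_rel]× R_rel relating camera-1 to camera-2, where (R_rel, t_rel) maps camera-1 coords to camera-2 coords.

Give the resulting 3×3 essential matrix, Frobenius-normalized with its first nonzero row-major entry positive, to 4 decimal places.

after S1 (compose_se3): R=[-0.0966 0.6458 -0.7574; 0.1595 -0.7410 -0.6522; -0.9825 -0.1839 -0.0314], t=(1.4990, -1.0059, -2.7662)
after S2 (essential): [0.0413 0.2208 0.2500; -0.3439 -0.2372 -0.4842; -0.5262 0.4439 0.0639]

matrix = [0.0413 0.2208 0.2500; -0.3439 -0.2372 -0.4842; -0.5262 0.4439 0.0639]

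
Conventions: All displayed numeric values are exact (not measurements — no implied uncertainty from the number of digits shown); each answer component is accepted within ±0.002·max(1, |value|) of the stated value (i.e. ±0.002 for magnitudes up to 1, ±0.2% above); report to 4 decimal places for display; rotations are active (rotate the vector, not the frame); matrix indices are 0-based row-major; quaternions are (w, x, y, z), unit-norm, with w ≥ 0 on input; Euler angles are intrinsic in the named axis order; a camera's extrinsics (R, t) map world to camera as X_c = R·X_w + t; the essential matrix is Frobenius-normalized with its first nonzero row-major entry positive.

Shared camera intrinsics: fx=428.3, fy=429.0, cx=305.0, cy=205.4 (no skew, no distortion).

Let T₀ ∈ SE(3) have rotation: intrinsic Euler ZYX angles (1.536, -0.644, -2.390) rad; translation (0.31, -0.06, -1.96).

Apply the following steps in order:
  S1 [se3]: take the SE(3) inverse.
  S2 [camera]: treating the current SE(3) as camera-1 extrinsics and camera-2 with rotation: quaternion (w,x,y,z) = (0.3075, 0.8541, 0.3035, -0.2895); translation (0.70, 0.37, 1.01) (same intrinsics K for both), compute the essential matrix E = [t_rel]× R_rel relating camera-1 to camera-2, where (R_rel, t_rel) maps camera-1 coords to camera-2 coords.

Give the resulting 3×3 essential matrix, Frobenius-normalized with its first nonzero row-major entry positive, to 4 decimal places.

matrix = [0.3654 -0.1907 0.4707; 0.2204 0.4287 -0.2949; -0.4662 -0.2601 -0.0648]

after S1 (invert_se3): R=[0.0278 0.7992 0.6004; 0.7444 0.3843 -0.5460; -0.6671 0.4621 -0.5843], t=(1.2161, -1.2779, -0.9106)
after S2 (essential): [0.3654 -0.1907 0.4707; 0.2204 0.4287 -0.2949; -0.4662 -0.2601 -0.0648]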